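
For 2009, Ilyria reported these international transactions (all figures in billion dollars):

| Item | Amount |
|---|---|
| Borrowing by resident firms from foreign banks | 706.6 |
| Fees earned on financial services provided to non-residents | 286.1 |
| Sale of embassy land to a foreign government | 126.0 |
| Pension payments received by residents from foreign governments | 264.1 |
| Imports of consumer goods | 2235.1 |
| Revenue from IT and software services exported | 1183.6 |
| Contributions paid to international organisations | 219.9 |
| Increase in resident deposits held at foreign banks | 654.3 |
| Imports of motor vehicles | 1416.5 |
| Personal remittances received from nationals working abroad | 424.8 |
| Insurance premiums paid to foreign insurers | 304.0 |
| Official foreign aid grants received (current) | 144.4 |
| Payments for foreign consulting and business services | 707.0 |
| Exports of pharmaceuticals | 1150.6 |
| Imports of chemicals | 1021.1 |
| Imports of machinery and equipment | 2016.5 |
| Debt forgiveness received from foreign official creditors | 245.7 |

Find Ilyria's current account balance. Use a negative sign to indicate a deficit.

-4466.5

Goods: -2235.1 - 1416.5 - 1021.1 - 2016.5 + 1150.6 = -5538.6
Services: 286.1 + 1183.6 - 304.0 - 707.0 = 458.7
Secondary income: -219.9 + 144.4 + 264.1 + 424.8 = 613.4
Current account = (-5538.6) + 458.7 + 613.4 = -4466.5
(Excluded from the current account — financial account: borrowing by resident firms from foreign banks 706.6, increase in resident deposits held at foreign banks 654.3; capital account: sale of embassy land to a foreign government 126.0, debt forgiveness received from foreign official creditors 245.7.)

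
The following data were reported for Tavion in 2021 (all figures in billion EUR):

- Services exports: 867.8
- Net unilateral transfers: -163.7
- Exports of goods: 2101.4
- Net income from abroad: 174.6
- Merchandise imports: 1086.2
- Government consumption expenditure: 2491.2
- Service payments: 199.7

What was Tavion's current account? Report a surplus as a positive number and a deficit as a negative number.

1694.2

Goods balance = 2101.4 - 1086.2 = 1015.2
Services balance = 867.8 - 199.7 = 668.1
Trade balance (goods + services) = 1015.2 + 668.1 = 1683.3
Net primary income = 174.6
Net secondary income = -163.7
Current account = 1683.3 + 174.6 + (-163.7) = 1694.2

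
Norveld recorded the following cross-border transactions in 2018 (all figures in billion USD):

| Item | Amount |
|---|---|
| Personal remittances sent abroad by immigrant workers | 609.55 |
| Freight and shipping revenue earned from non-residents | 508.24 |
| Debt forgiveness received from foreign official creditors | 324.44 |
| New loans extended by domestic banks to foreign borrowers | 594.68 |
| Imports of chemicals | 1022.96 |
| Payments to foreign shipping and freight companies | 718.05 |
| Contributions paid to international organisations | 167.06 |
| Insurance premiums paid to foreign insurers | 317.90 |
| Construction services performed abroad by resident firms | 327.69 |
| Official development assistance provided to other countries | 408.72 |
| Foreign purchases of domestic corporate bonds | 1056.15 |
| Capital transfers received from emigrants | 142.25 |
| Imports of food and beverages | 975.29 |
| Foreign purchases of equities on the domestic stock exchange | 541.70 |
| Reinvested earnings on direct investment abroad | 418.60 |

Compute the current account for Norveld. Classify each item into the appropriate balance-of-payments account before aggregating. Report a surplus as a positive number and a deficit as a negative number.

-2965.00

Goods: -1022.96 - 975.29 = -1998.25
Services: 508.24 - 317.90 - 718.05 + 327.69 = -200.02
Primary income: 418.60
Secondary income: -408.72 - 609.55 - 167.06 = -1185.33
Current account = (-1998.25) + (-200.02) + 418.60 + (-1185.33) = -2965.00
(Excluded from the current account — capital account: debt forgiveness received from foreign official creditors 324.44, capital transfers received from emigrants 142.25; financial account: new loans extended by domestic banks to foreign borrowers 594.68, foreign purchases of domestic corporate bonds 1056.15, foreign purchases of equities on the domestic stock exchange 541.70.)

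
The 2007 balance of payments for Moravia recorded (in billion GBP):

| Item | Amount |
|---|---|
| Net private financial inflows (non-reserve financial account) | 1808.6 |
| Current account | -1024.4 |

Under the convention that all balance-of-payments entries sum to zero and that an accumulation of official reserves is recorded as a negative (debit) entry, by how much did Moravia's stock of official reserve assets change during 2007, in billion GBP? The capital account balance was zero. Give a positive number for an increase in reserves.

784.2

Official reserve transactions balance = -((-1024.4) + 1808.6) = -784.2
An accumulation of reserves is recorded as a debit (negative entry), so the change in the stock of reserves is the negative of that balance.
Change in official reserves = -(-784.2) = 784.2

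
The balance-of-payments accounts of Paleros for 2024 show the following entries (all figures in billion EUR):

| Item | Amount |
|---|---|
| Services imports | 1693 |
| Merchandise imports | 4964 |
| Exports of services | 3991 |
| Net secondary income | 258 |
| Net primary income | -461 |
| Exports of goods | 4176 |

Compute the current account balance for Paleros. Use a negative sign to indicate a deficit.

Goods balance = 4176 - 4964 = -788
Services balance = 3991 - 1693 = 2298
Trade balance (goods + services) = -788 + 2298 = 1510
Net primary income = -461
Net secondary income = 258
Current account = 1510 + (-461) + 258 = 1307

1307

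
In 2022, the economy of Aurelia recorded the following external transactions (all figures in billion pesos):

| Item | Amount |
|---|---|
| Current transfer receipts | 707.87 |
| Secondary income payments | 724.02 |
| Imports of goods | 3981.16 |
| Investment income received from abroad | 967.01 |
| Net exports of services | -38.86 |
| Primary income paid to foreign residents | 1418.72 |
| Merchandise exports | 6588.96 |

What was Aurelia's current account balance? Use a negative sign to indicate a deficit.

2101.08

Goods balance = 6588.96 - 3981.16 = 2607.80
Services balance = -38.86
Trade balance (goods + services) = 2607.80 + (-38.86) = 2568.94
Net primary income = 967.01 - 1418.72 = -451.71
Net secondary income = 707.87 - 724.02 = -16.15
Current account = 2568.94 + (-451.71) + (-16.15) = 2101.08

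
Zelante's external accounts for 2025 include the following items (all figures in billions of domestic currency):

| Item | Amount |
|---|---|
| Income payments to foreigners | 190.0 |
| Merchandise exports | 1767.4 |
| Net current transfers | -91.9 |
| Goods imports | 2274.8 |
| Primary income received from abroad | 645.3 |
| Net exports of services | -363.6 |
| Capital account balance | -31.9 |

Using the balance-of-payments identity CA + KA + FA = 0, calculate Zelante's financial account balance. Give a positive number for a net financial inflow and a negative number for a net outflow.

Goods balance = 1767.4 - 2274.8 = -507.4
Services balance = -363.6
Trade balance (goods + services) = -507.4 + (-363.6) = -871.0
Net primary income = 645.3 - 190.0 = 455.3
Net secondary income = -91.9
Current account = -871.0 + 455.3 + (-91.9) = -507.6
Financial account = -(-507.6 + (-31.9)) = 539.5

539.5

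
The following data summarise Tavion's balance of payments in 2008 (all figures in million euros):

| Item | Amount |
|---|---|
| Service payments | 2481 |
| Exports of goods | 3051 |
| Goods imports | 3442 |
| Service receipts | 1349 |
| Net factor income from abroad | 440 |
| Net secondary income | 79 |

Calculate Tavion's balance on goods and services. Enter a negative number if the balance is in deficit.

Goods balance = 3051 - 3442 = -391
Services balance = 1349 - 2481 = -1132
Trade balance (goods + services) = -391 + (-1132) = -1523

-1523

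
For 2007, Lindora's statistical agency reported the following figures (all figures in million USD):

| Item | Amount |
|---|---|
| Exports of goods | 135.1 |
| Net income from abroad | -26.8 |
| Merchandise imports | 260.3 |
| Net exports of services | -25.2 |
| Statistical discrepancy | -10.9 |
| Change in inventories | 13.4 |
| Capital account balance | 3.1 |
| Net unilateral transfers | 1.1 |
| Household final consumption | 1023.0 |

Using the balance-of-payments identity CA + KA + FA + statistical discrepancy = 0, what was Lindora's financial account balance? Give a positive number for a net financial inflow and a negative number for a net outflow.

183.9

Goods balance = 135.1 - 260.3 = -125.2
Services balance = -25.2
Trade balance (goods + services) = -125.2 + (-25.2) = -150.4
Net primary income = -26.8
Net secondary income = 1.1
Current account = -150.4 + (-26.8) + 1.1 = -176.1
Financial account = -(-176.1 + 3.1 + (-10.9)) = 183.9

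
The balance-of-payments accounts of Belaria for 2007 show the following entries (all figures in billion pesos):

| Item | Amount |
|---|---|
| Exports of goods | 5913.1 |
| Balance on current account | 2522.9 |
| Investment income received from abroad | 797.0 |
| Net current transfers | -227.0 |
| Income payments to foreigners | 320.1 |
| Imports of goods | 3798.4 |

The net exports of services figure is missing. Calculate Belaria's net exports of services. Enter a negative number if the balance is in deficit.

158.3

Current account = goods balance + services balance + net primary income + net secondary income
Sum of the known components = 2364.6
Net exports of services = CA - (known components) = 2522.9 - 2364.6 = 158.3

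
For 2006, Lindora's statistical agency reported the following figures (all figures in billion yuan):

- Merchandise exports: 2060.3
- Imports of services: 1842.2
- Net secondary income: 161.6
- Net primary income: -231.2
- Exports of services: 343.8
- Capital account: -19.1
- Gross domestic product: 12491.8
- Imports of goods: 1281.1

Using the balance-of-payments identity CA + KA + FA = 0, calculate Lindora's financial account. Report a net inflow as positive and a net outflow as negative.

Goods balance = 2060.3 - 1281.1 = 779.2
Services balance = 343.8 - 1842.2 = -1498.4
Trade balance (goods + services) = 779.2 + (-1498.4) = -719.2
Net primary income = -231.2
Net secondary income = 161.6
Current account = -719.2 + (-231.2) + 161.6 = -788.8
Financial account = -(-788.8 + (-19.1)) = 807.9

807.9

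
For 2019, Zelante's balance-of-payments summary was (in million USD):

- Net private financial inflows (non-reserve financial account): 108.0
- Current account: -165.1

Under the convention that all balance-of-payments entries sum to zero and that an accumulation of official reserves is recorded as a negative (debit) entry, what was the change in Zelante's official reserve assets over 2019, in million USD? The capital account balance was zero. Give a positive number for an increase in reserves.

-57.1

Official reserve transactions balance = -((-165.1) + 108.0) = 57.1
An accumulation of reserves is recorded as a debit (negative entry), so the change in the stock of reserves is the negative of that balance.
Change in official reserves = -(57.1) = -57.1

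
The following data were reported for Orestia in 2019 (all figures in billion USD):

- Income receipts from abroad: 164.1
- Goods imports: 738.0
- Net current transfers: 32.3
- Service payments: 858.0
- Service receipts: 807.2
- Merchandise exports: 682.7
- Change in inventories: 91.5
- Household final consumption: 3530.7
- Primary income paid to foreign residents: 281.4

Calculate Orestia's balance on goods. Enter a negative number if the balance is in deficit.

-55.3

Goods balance = 682.7 - 738.0 = -55.3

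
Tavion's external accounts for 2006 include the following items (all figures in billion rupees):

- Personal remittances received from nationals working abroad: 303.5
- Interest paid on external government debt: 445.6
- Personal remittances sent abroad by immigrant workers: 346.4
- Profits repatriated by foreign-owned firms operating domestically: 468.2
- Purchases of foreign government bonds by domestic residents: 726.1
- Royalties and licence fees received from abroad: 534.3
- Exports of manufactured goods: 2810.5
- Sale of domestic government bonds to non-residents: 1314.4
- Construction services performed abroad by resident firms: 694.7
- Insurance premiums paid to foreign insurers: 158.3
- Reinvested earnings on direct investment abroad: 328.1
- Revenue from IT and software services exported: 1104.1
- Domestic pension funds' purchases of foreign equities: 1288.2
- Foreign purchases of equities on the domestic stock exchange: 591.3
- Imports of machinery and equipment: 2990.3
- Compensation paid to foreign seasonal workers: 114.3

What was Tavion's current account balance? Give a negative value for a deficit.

1252.1

Goods: 2810.5 - 2990.3 = -179.8
Services: 534.3 + 694.7 + 1104.1 - 158.3 = 2174.8
Primary income: 328.1 - 114.3 - 468.2 - 445.6 = -700.0
Secondary income: 303.5 - 346.4 = -42.9
Current account = (-179.8) + 2174.8 + (-700.0) + (-42.9) = 1252.1
(Excluded from the current account — financial account: purchases of foreign government bonds by domestic residents 726.1, sale of domestic government bonds to non-residents 1314.4, domestic pension funds' purchases of foreign equities 1288.2, foreign purchases of equities on the domestic stock exchange 591.3.)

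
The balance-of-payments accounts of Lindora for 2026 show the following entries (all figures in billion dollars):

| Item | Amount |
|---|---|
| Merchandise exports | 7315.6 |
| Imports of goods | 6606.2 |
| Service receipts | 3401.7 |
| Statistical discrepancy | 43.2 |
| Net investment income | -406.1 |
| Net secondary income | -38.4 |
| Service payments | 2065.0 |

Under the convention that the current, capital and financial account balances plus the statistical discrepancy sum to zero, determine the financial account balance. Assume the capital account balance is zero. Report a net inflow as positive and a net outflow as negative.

Goods balance = 7315.6 - 6606.2 = 709.4
Services balance = 3401.7 - 2065.0 = 1336.7
Trade balance (goods + services) = 709.4 + 1336.7 = 2046.1
Net primary income = -406.1
Net secondary income = -38.4
Current account = 2046.1 + (-406.1) + (-38.4) = 1601.6
Financial account = -(1601.6 + 43.2) = -1644.8

-1644.8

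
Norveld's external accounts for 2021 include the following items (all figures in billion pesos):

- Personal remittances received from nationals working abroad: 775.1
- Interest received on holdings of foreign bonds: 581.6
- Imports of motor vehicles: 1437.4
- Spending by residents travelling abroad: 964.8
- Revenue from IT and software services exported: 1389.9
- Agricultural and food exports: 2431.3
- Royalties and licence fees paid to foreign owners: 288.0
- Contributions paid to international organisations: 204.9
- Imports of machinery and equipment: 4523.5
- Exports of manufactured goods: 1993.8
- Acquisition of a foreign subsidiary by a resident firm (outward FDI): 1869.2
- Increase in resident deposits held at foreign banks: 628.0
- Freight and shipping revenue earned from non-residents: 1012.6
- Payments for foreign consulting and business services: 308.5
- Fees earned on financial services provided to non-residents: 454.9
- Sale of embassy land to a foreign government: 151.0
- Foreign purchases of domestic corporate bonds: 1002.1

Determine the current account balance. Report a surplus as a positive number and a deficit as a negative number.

Goods: -1437.4 + 2431.3 + 1993.8 - 4523.5 = -1535.8
Services: 1389.9 + 454.9 + 1012.6 - 308.5 - 964.8 - 288.0 = 1296.1
Primary income: 581.6
Secondary income: 775.1 - 204.9 = 570.2
Current account = (-1535.8) + 1296.1 + 581.6 + 570.2 = 912.1
(Excluded from the current account — financial account: acquisition of a foreign subsidiary by a resident firm (outward FDI) 1869.2, increase in resident deposits held at foreign banks 628.0, foreign purchases of domestic corporate bonds 1002.1; capital account: sale of embassy land to a foreign government 151.0.)

912.1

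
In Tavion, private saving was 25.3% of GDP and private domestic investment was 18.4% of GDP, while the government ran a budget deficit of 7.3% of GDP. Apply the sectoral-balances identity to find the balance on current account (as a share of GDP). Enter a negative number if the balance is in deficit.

-0.4

By the sectoral-balances identity, CA = (S_private - I) + (T - G).
Private balance = 25.3 - 18.4 = 6.9
Government balance (T - G) = -7.3
CA = 6.9 + (-7.3) = -0.4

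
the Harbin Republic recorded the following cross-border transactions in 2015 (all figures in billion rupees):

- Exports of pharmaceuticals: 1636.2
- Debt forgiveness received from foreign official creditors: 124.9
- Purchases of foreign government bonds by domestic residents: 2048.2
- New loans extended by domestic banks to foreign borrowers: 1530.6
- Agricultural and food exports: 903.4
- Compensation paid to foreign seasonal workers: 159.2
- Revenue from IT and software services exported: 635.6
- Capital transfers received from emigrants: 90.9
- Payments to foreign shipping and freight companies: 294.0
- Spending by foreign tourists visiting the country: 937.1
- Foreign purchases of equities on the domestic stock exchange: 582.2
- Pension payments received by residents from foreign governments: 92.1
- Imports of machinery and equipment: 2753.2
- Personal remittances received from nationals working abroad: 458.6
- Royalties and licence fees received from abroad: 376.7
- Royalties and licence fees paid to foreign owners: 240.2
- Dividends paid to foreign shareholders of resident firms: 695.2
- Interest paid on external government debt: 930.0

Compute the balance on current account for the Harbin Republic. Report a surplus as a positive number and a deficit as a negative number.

Goods: -2753.2 + 1636.2 + 903.4 = -213.6
Services: -240.2 + 376.7 + 635.6 - 294.0 + 937.1 = 1415.2
Primary income: -930.0 - 159.2 - 695.2 = -1784.4
Secondary income: 92.1 + 458.6 = 550.7
Current account = (-213.6) + 1415.2 + (-1784.4) + 550.7 = -32.1
(Excluded from the current account — capital account: debt forgiveness received from foreign official creditors 124.9, capital transfers received from emigrants 90.9; financial account: purchases of foreign government bonds by domestic residents 2048.2, new loans extended by domestic banks to foreign borrowers 1530.6, foreign purchases of equities on the domestic stock exchange 582.2.)

-32.1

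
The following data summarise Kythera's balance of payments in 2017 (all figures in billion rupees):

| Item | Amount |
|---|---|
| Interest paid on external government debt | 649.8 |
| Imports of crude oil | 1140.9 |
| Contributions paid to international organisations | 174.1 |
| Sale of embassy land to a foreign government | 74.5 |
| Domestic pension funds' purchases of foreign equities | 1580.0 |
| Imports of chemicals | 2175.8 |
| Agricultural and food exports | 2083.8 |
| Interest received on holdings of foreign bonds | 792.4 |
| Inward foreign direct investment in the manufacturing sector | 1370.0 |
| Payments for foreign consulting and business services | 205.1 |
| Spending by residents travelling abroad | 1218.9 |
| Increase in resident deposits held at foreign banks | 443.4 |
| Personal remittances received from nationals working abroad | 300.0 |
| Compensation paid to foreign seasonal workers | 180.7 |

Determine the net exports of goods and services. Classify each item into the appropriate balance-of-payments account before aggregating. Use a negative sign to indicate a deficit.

-2656.9

Goods: -1140.9 + 2083.8 - 2175.8 = -1232.9
Services: -1218.9 - 205.1 = -1424.0
Trade balance = -1232.9 + (-1424.0) = -2656.9
(Excluded from the trade balance — primary income: interest paid on external government debt 649.8, interest received on holdings of foreign bonds 792.4, compensation paid to foreign seasonal workers 180.7; secondary income: contributions paid to international organisations 174.1, personal remittances received from nationals working abroad 300.0; capital account: sale of embassy land to a foreign government 74.5; financial account: domestic pension funds' purchases of foreign equities 1580.0, inward foreign direct investment in the manufacturing sector 1370.0, increase in resident deposits held at foreign banks 443.4.)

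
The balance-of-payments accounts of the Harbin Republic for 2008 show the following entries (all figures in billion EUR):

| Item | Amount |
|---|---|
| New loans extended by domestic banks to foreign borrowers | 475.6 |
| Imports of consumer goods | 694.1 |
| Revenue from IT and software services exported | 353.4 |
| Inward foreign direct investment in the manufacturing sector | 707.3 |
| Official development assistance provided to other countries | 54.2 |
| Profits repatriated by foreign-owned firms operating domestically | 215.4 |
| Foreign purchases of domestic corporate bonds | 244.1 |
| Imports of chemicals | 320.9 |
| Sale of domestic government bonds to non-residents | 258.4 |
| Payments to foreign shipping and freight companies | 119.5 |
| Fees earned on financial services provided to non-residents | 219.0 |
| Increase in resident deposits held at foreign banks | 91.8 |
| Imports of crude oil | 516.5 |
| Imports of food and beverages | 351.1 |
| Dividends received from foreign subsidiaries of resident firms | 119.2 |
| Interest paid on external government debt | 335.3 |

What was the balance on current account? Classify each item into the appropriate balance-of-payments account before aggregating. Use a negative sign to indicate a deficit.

Goods: -351.1 - 516.5 - 320.9 - 694.1 = -1882.6
Services: 219.0 - 119.5 + 353.4 = 452.9
Primary income: -215.4 + 119.2 - 335.3 = -431.5
Secondary income: -54.2
Current account = (-1882.6) + 452.9 + (-431.5) + (-54.2) = -1915.4
(Excluded from the current account — financial account: new loans extended by domestic banks to foreign borrowers 475.6, inward foreign direct investment in the manufacturing sector 707.3, foreign purchases of domestic corporate bonds 244.1, sale of domestic government bonds to non-residents 258.4, increase in resident deposits held at foreign banks 91.8.)

-1915.4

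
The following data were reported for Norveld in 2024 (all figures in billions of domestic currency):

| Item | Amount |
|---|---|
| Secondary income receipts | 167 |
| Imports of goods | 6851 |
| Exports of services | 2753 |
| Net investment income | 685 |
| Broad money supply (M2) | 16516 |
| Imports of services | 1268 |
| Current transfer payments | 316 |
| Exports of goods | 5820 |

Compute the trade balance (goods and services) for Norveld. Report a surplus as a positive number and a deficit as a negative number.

454

Goods balance = 5820 - 6851 = -1031
Services balance = 2753 - 1268 = 1485
Trade balance (goods + services) = -1031 + 1485 = 454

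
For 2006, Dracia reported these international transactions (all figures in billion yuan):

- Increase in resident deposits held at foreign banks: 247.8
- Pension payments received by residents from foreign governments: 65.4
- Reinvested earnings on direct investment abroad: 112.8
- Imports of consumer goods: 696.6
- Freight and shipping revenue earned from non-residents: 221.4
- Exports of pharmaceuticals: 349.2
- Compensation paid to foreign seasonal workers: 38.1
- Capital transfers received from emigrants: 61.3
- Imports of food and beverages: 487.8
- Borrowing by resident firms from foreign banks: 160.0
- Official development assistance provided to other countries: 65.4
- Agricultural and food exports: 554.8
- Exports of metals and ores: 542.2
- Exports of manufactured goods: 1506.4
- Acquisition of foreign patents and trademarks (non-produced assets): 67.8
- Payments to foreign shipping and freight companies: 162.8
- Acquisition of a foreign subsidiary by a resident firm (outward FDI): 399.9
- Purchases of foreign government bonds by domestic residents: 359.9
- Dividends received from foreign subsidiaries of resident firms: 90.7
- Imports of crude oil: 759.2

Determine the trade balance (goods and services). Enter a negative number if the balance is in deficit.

Goods: 542.2 - 487.8 + 1506.4 + 554.8 - 759.2 - 696.6 + 349.2 = 1009.0
Services: -162.8 + 221.4 = 58.6
Trade balance = 1009.0 + 58.6 = 1067.6
(Excluded from the trade balance — financial account: increase in resident deposits held at foreign banks 247.8, borrowing by resident firms from foreign banks 160.0, acquisition of a foreign subsidiary by a resident firm (outward FDI) 399.9, purchases of foreign government bonds by domestic residents 359.9; secondary income: pension payments received by residents from foreign governments 65.4, official development assistance provided to other countries 65.4; primary income: reinvested earnings on direct investment abroad 112.8, compensation paid to foreign seasonal workers 38.1, dividends received from foreign subsidiaries of resident firms 90.7; capital account: capital transfers received from emigrants 61.3, acquisition of foreign patents and trademarks (non-produced assets) 67.8.)

1067.6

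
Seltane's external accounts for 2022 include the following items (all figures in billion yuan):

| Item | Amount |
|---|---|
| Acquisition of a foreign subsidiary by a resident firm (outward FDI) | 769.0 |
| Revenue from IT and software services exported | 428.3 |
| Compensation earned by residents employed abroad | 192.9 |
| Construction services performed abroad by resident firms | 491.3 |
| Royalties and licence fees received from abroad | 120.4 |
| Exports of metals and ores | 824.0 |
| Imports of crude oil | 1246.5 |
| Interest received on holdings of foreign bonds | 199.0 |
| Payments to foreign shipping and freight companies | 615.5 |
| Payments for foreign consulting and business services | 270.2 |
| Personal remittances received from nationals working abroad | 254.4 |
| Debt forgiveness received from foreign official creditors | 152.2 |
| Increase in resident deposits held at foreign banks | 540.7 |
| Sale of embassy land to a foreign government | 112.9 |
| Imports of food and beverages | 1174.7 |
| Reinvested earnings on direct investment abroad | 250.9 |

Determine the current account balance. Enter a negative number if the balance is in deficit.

Goods: -1246.5 - 1174.7 + 824.0 = -1597.2
Services: -270.2 + 120.4 + 428.3 + 491.3 - 615.5 = 154.3
Primary income: 192.9 + 250.9 + 199.0 = 642.8
Secondary income: 254.4
Current account = (-1597.2) + 154.3 + 642.8 + 254.4 = -545.7
(Excluded from the current account — financial account: acquisition of a foreign subsidiary by a resident firm (outward FDI) 769.0, increase in resident deposits held at foreign banks 540.7; capital account: debt forgiveness received from foreign official creditors 152.2, sale of embassy land to a foreign government 112.9.)

-545.7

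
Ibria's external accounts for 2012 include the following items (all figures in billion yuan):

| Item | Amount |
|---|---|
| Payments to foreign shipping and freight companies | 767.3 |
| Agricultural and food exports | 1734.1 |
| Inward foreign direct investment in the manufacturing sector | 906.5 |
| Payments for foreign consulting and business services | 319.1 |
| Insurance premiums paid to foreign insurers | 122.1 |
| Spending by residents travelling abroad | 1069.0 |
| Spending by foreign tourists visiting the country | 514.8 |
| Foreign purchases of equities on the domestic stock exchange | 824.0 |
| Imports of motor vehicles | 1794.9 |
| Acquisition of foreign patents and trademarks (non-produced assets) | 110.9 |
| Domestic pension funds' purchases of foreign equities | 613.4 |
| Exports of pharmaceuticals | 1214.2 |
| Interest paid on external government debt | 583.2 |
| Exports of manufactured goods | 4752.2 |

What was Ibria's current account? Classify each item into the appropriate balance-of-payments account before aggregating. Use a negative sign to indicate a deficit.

3559.7

Goods: -1794.9 + 4752.2 + 1734.1 + 1214.2 = 5905.6
Services: -1069.0 - 767.3 - 319.1 + 514.8 - 122.1 = -1762.7
Primary income: -583.2
Current account = 5905.6 + (-1762.7) + (-583.2) = 3559.7
(Excluded from the current account — financial account: inward foreign direct investment in the manufacturing sector 906.5, foreign purchases of equities on the domestic stock exchange 824.0, domestic pension funds' purchases of foreign equities 613.4; capital account: acquisition of foreign patents and trademarks (non-produced assets) 110.9.)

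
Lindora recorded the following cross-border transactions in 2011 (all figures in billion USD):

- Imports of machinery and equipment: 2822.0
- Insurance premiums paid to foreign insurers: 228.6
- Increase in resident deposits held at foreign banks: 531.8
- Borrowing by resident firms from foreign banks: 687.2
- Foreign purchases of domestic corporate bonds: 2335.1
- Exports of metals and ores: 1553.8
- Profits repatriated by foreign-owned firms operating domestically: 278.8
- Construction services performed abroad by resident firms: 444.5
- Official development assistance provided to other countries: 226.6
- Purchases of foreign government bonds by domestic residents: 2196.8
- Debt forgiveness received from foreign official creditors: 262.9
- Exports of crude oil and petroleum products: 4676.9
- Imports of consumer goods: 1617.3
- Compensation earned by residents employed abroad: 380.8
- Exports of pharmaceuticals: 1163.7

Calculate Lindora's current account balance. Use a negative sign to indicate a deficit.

Goods: -2822.0 + 1163.7 + 4676.9 + 1553.8 - 1617.3 = 2955.1
Services: 444.5 - 228.6 = 215.9
Primary income: 380.8 - 278.8 = 102.0
Secondary income: -226.6
Current account = 2955.1 + 215.9 + 102.0 + (-226.6) = 3046.4
(Excluded from the current account — financial account: increase in resident deposits held at foreign banks 531.8, borrowing by resident firms from foreign banks 687.2, foreign purchases of domestic corporate bonds 2335.1, purchases of foreign government bonds by domestic residents 2196.8; capital account: debt forgiveness received from foreign official creditors 262.9.)

3046.4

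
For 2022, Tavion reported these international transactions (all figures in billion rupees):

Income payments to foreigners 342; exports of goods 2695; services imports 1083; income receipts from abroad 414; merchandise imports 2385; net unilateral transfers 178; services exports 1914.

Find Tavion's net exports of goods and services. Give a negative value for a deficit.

Goods balance = 2695 - 2385 = 310
Services balance = 1914 - 1083 = 831
Trade balance (goods + services) = 310 + 831 = 1141

1141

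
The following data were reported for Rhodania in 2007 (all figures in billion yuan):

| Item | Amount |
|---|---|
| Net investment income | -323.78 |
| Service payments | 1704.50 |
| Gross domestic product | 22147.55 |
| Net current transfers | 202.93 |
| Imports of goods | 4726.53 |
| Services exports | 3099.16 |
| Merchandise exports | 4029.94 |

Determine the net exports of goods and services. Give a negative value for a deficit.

698.07

Goods balance = 4029.94 - 4726.53 = -696.59
Services balance = 3099.16 - 1704.50 = 1394.66
Trade balance (goods + services) = -696.59 + 1394.66 = 698.07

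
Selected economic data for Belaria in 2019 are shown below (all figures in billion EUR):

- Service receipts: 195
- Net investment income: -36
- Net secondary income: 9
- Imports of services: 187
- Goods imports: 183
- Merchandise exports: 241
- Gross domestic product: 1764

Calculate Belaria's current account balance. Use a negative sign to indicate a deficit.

Goods balance = 241 - 183 = 58
Services balance = 195 - 187 = 8
Trade balance (goods + services) = 58 + 8 = 66
Net primary income = -36
Net secondary income = 9
Current account = 66 + (-36) + 9 = 39

39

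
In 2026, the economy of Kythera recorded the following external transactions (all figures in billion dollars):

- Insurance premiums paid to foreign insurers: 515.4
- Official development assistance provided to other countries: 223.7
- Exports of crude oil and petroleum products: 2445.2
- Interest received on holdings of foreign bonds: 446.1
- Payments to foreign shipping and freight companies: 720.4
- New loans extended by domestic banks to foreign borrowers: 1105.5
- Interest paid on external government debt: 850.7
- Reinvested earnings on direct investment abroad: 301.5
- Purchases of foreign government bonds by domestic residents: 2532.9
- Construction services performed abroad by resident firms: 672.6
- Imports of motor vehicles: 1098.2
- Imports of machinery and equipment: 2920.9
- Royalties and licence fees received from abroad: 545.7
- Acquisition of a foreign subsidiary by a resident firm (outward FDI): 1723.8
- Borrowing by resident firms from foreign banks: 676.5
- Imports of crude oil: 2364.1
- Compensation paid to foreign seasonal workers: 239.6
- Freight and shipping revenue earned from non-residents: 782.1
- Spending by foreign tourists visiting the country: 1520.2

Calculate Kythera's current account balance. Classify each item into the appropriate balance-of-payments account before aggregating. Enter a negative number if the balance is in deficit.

Goods: -2364.1 + 2445.2 - 1098.2 - 2920.9 = -3938.0
Services: 545.7 - 720.4 + 782.1 - 515.4 + 672.6 + 1520.2 = 2284.8
Primary income: 301.5 - 239.6 + 446.1 - 850.7 = -342.7
Secondary income: -223.7
Current account = (-3938.0) + 2284.8 + (-342.7) + (-223.7) = -2219.6
(Excluded from the current account — financial account: new loans extended by domestic banks to foreign borrowers 1105.5, purchases of foreign government bonds by domestic residents 2532.9, acquisition of a foreign subsidiary by a resident firm (outward FDI) 1723.8, borrowing by resident firms from foreign banks 676.5.)

-2219.6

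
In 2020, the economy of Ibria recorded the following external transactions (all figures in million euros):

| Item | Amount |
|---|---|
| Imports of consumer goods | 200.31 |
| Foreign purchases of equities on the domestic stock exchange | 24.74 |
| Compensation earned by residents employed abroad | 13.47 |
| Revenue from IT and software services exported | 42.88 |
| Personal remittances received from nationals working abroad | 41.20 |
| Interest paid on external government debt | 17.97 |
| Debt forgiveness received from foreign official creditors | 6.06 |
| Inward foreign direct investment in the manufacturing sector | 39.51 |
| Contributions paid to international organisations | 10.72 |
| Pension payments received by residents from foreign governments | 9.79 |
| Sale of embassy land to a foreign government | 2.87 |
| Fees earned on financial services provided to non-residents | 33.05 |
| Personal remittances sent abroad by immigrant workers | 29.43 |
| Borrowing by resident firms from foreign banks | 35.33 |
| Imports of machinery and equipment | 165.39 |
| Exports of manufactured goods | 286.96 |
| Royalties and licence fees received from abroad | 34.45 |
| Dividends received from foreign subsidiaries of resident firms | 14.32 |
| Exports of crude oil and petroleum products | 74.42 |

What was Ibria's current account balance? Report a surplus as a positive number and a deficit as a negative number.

126.72

Goods: 74.42 - 200.31 + 286.96 - 165.39 = -4.32
Services: 42.88 + 33.05 + 34.45 = 110.38
Primary income: -17.97 + 13.47 + 14.32 = 9.82
Secondary income: 41.20 - 29.43 + 9.79 - 10.72 = 10.84
Current account = (-4.32) + 110.38 + 9.82 + 10.84 = 126.72
(Excluded from the current account — financial account: foreign purchases of equities on the domestic stock exchange 24.74, inward foreign direct investment in the manufacturing sector 39.51, borrowing by resident firms from foreign banks 35.33; capital account: debt forgiveness received from foreign official creditors 6.06, sale of embassy land to a foreign government 2.87.)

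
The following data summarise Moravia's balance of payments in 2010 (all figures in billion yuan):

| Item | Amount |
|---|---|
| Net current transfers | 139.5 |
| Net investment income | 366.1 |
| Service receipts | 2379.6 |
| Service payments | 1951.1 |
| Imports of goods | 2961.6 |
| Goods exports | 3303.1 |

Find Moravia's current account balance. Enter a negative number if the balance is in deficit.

1275.6

Goods balance = 3303.1 - 2961.6 = 341.5
Services balance = 2379.6 - 1951.1 = 428.5
Trade balance (goods + services) = 341.5 + 428.5 = 770.0
Net primary income = 366.1
Net secondary income = 139.5
Current account = 770.0 + 366.1 + 139.5 = 1275.6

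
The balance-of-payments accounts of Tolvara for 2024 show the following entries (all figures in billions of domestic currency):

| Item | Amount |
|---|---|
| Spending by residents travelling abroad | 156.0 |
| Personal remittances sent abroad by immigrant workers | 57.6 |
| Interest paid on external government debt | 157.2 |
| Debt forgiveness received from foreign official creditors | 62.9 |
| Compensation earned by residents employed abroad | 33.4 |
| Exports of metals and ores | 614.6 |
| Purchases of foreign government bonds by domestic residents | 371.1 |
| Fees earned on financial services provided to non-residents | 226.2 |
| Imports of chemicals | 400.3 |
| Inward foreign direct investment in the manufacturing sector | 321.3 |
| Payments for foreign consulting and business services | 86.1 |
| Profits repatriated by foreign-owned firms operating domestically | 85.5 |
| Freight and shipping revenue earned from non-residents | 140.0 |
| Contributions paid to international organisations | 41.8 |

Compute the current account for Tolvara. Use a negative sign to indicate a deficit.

Goods: 614.6 - 400.3 = 214.3
Services: -156.0 + 140.0 - 86.1 + 226.2 = 124.1
Primary income: 33.4 - 85.5 - 157.2 = -209.3
Secondary income: -57.6 - 41.8 = -99.4
Current account = 214.3 + 124.1 + (-209.3) + (-99.4) = 29.7
(Excluded from the current account — capital account: debt forgiveness received from foreign official creditors 62.9; financial account: purchases of foreign government bonds by domestic residents 371.1, inward foreign direct investment in the manufacturing sector 321.3.)

29.7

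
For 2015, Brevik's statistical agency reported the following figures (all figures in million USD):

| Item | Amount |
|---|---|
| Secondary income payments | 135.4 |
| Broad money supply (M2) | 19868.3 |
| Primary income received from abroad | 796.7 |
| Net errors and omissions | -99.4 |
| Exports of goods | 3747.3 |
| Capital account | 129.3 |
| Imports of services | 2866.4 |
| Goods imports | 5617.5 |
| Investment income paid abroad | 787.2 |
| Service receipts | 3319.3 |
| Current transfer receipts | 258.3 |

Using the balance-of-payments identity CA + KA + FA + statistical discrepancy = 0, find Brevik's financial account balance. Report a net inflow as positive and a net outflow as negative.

Goods balance = 3747.3 - 5617.5 = -1870.2
Services balance = 3319.3 - 2866.4 = 452.9
Trade balance (goods + services) = -1870.2 + 452.9 = -1417.3
Net primary income = 796.7 - 787.2 = 9.5
Net secondary income = 258.3 - 135.4 = 122.9
Current account = -1417.3 + 9.5 + 122.9 = -1284.9
Financial account = -(-1284.9 + 129.3 + (-99.4)) = 1255.0

1255.0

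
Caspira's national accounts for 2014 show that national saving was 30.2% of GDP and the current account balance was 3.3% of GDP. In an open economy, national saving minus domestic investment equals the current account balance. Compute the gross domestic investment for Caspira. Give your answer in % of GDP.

26.9

I = S - CA = 30.2 - 3.3 = 26.9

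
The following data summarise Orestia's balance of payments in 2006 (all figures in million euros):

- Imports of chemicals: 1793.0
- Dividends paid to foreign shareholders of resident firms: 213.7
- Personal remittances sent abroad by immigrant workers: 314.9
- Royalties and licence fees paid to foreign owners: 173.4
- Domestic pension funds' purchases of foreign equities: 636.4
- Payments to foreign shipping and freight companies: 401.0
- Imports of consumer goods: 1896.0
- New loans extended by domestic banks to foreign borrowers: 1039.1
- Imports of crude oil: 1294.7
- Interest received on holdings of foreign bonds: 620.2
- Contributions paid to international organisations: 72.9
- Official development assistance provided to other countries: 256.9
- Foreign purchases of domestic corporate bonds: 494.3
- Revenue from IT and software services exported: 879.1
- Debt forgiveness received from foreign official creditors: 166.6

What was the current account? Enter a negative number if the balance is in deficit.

Goods: -1896.0 - 1793.0 - 1294.7 = -4983.7
Services: -401.0 - 173.4 + 879.1 = 304.7
Primary income: 620.2 - 213.7 = 406.5
Secondary income: -314.9 - 72.9 - 256.9 = -644.7
Current account = (-4983.7) + 304.7 + 406.5 + (-644.7) = -4917.2
(Excluded from the current account — financial account: domestic pension funds' purchases of foreign equities 636.4, new loans extended by domestic banks to foreign borrowers 1039.1, foreign purchases of domestic corporate bonds 494.3; capital account: debt forgiveness received from foreign official creditors 166.6.)

-4917.2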